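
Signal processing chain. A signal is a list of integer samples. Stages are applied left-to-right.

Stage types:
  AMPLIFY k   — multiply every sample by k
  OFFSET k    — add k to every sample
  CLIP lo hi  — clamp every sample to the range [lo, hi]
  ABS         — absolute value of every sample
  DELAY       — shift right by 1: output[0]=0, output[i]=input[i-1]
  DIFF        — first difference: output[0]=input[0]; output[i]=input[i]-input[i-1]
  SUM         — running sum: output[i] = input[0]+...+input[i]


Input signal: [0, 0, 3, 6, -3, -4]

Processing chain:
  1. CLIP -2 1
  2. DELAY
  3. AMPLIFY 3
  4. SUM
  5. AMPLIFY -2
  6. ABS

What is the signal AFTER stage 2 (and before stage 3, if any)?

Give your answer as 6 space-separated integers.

Answer: 0 0 0 1 1 -2

Derivation:
Input: [0, 0, 3, 6, -3, -4]
Stage 1 (CLIP -2 1): clip(0,-2,1)=0, clip(0,-2,1)=0, clip(3,-2,1)=1, clip(6,-2,1)=1, clip(-3,-2,1)=-2, clip(-4,-2,1)=-2 -> [0, 0, 1, 1, -2, -2]
Stage 2 (DELAY): [0, 0, 0, 1, 1, -2] = [0, 0, 0, 1, 1, -2] -> [0, 0, 0, 1, 1, -2]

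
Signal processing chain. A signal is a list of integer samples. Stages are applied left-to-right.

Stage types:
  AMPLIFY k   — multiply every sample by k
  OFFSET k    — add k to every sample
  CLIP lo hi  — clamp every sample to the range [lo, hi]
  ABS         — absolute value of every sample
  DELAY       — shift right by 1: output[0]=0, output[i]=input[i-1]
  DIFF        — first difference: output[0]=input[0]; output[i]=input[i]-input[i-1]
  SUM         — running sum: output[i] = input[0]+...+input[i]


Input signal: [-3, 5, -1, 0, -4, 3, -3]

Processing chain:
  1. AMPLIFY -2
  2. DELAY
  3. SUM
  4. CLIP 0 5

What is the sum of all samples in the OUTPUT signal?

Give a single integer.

Input: [-3, 5, -1, 0, -4, 3, -3]
Stage 1 (AMPLIFY -2): -3*-2=6, 5*-2=-10, -1*-2=2, 0*-2=0, -4*-2=8, 3*-2=-6, -3*-2=6 -> [6, -10, 2, 0, 8, -6, 6]
Stage 2 (DELAY): [0, 6, -10, 2, 0, 8, -6] = [0, 6, -10, 2, 0, 8, -6] -> [0, 6, -10, 2, 0, 8, -6]
Stage 3 (SUM): sum[0..0]=0, sum[0..1]=6, sum[0..2]=-4, sum[0..3]=-2, sum[0..4]=-2, sum[0..5]=6, sum[0..6]=0 -> [0, 6, -4, -2, -2, 6, 0]
Stage 4 (CLIP 0 5): clip(0,0,5)=0, clip(6,0,5)=5, clip(-4,0,5)=0, clip(-2,0,5)=0, clip(-2,0,5)=0, clip(6,0,5)=5, clip(0,0,5)=0 -> [0, 5, 0, 0, 0, 5, 0]
Output sum: 10

Answer: 10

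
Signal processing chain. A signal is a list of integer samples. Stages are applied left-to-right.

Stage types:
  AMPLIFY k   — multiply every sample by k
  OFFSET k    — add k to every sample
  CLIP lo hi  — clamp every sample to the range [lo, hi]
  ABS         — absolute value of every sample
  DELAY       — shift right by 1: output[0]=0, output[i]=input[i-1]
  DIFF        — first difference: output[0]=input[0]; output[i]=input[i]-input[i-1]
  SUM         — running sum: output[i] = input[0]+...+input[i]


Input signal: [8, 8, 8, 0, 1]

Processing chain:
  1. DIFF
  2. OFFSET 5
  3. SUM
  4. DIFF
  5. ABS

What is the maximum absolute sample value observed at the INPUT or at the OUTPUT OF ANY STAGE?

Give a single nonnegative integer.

Answer: 26

Derivation:
Input: [8, 8, 8, 0, 1] (max |s|=8)
Stage 1 (DIFF): s[0]=8, 8-8=0, 8-8=0, 0-8=-8, 1-0=1 -> [8, 0, 0, -8, 1] (max |s|=8)
Stage 2 (OFFSET 5): 8+5=13, 0+5=5, 0+5=5, -8+5=-3, 1+5=6 -> [13, 5, 5, -3, 6] (max |s|=13)
Stage 3 (SUM): sum[0..0]=13, sum[0..1]=18, sum[0..2]=23, sum[0..3]=20, sum[0..4]=26 -> [13, 18, 23, 20, 26] (max |s|=26)
Stage 4 (DIFF): s[0]=13, 18-13=5, 23-18=5, 20-23=-3, 26-20=6 -> [13, 5, 5, -3, 6] (max |s|=13)
Stage 5 (ABS): |13|=13, |5|=5, |5|=5, |-3|=3, |6|=6 -> [13, 5, 5, 3, 6] (max |s|=13)
Overall max amplitude: 26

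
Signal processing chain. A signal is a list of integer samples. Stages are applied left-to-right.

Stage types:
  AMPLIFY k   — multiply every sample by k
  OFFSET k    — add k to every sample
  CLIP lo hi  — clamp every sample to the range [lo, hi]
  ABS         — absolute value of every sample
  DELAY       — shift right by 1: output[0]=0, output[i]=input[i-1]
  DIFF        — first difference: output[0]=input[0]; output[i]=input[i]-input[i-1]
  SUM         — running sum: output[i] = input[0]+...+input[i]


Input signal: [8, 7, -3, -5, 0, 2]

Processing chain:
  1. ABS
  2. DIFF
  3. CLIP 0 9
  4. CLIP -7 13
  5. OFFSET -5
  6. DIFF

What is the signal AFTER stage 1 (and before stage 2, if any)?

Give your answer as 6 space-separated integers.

Input: [8, 7, -3, -5, 0, 2]
Stage 1 (ABS): |8|=8, |7|=7, |-3|=3, |-5|=5, |0|=0, |2|=2 -> [8, 7, 3, 5, 0, 2]

Answer: 8 7 3 5 0 2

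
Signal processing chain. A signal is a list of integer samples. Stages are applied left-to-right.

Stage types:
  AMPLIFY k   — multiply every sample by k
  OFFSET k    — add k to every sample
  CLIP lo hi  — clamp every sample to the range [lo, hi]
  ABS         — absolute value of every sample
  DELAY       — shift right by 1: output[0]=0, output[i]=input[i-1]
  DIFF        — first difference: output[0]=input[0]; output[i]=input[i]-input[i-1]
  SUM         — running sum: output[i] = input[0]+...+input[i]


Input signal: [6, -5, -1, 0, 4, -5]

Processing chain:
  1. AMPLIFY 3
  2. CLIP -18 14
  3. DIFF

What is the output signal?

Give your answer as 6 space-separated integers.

Answer: 14 -29 12 3 12 -27

Derivation:
Input: [6, -5, -1, 0, 4, -5]
Stage 1 (AMPLIFY 3): 6*3=18, -5*3=-15, -1*3=-3, 0*3=0, 4*3=12, -5*3=-15 -> [18, -15, -3, 0, 12, -15]
Stage 2 (CLIP -18 14): clip(18,-18,14)=14, clip(-15,-18,14)=-15, clip(-3,-18,14)=-3, clip(0,-18,14)=0, clip(12,-18,14)=12, clip(-15,-18,14)=-15 -> [14, -15, -3, 0, 12, -15]
Stage 3 (DIFF): s[0]=14, -15-14=-29, -3--15=12, 0--3=3, 12-0=12, -15-12=-27 -> [14, -29, 12, 3, 12, -27]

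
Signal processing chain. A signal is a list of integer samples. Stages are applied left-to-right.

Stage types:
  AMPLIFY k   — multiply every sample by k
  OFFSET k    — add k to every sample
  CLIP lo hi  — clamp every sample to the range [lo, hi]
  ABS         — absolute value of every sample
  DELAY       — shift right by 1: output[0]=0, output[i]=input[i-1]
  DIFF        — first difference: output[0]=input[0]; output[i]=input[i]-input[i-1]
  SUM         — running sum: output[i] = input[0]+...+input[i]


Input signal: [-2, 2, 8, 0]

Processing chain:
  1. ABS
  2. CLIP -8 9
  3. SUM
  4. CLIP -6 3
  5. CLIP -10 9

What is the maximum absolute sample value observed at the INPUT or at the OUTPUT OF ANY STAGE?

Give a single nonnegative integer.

Answer: 12

Derivation:
Input: [-2, 2, 8, 0] (max |s|=8)
Stage 1 (ABS): |-2|=2, |2|=2, |8|=8, |0|=0 -> [2, 2, 8, 0] (max |s|=8)
Stage 2 (CLIP -8 9): clip(2,-8,9)=2, clip(2,-8,9)=2, clip(8,-8,9)=8, clip(0,-8,9)=0 -> [2, 2, 8, 0] (max |s|=8)
Stage 3 (SUM): sum[0..0]=2, sum[0..1]=4, sum[0..2]=12, sum[0..3]=12 -> [2, 4, 12, 12] (max |s|=12)
Stage 4 (CLIP -6 3): clip(2,-6,3)=2, clip(4,-6,3)=3, clip(12,-6,3)=3, clip(12,-6,3)=3 -> [2, 3, 3, 3] (max |s|=3)
Stage 5 (CLIP -10 9): clip(2,-10,9)=2, clip(3,-10,9)=3, clip(3,-10,9)=3, clip(3,-10,9)=3 -> [2, 3, 3, 3] (max |s|=3)
Overall max amplitude: 12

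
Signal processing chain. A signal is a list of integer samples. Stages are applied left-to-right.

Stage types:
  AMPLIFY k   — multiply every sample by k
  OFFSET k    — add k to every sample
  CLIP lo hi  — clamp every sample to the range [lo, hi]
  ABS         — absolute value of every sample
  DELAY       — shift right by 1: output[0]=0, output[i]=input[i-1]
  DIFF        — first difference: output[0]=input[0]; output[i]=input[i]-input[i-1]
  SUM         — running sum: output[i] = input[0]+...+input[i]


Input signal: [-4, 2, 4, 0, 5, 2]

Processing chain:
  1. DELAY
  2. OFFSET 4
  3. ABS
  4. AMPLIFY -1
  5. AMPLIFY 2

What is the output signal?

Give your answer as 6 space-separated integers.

Input: [-4, 2, 4, 0, 5, 2]
Stage 1 (DELAY): [0, -4, 2, 4, 0, 5] = [0, -4, 2, 4, 0, 5] -> [0, -4, 2, 4, 0, 5]
Stage 2 (OFFSET 4): 0+4=4, -4+4=0, 2+4=6, 4+4=8, 0+4=4, 5+4=9 -> [4, 0, 6, 8, 4, 9]
Stage 3 (ABS): |4|=4, |0|=0, |6|=6, |8|=8, |4|=4, |9|=9 -> [4, 0, 6, 8, 4, 9]
Stage 4 (AMPLIFY -1): 4*-1=-4, 0*-1=0, 6*-1=-6, 8*-1=-8, 4*-1=-4, 9*-1=-9 -> [-4, 0, -6, -8, -4, -9]
Stage 5 (AMPLIFY 2): -4*2=-8, 0*2=0, -6*2=-12, -8*2=-16, -4*2=-8, -9*2=-18 -> [-8, 0, -12, -16, -8, -18]

Answer: -8 0 -12 -16 -8 -18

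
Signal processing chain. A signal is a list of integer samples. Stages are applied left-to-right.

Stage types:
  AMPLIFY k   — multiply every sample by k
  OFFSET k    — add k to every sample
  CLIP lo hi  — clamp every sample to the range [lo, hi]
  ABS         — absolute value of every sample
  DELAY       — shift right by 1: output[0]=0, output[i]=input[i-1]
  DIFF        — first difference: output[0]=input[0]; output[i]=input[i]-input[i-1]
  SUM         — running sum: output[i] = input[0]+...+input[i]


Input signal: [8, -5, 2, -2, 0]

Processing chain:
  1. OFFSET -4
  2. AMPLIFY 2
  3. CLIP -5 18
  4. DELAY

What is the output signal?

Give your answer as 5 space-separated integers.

Input: [8, -5, 2, -2, 0]
Stage 1 (OFFSET -4): 8+-4=4, -5+-4=-9, 2+-4=-2, -2+-4=-6, 0+-4=-4 -> [4, -9, -2, -6, -4]
Stage 2 (AMPLIFY 2): 4*2=8, -9*2=-18, -2*2=-4, -6*2=-12, -4*2=-8 -> [8, -18, -4, -12, -8]
Stage 3 (CLIP -5 18): clip(8,-5,18)=8, clip(-18,-5,18)=-5, clip(-4,-5,18)=-4, clip(-12,-5,18)=-5, clip(-8,-5,18)=-5 -> [8, -5, -4, -5, -5]
Stage 4 (DELAY): [0, 8, -5, -4, -5] = [0, 8, -5, -4, -5] -> [0, 8, -5, -4, -5]

Answer: 0 8 -5 -4 -5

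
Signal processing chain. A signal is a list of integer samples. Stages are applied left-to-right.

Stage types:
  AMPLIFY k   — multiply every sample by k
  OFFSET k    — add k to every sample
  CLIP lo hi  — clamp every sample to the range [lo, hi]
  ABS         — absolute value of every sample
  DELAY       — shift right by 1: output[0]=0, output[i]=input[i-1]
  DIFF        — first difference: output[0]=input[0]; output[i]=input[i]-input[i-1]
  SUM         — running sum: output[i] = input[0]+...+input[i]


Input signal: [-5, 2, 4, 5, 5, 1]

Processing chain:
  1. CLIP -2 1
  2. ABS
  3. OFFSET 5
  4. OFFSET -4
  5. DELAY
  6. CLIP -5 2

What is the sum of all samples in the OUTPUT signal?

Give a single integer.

Input: [-5, 2, 4, 5, 5, 1]
Stage 1 (CLIP -2 1): clip(-5,-2,1)=-2, clip(2,-2,1)=1, clip(4,-2,1)=1, clip(5,-2,1)=1, clip(5,-2,1)=1, clip(1,-2,1)=1 -> [-2, 1, 1, 1, 1, 1]
Stage 2 (ABS): |-2|=2, |1|=1, |1|=1, |1|=1, |1|=1, |1|=1 -> [2, 1, 1, 1, 1, 1]
Stage 3 (OFFSET 5): 2+5=7, 1+5=6, 1+5=6, 1+5=6, 1+5=6, 1+5=6 -> [7, 6, 6, 6, 6, 6]
Stage 4 (OFFSET -4): 7+-4=3, 6+-4=2, 6+-4=2, 6+-4=2, 6+-4=2, 6+-4=2 -> [3, 2, 2, 2, 2, 2]
Stage 5 (DELAY): [0, 3, 2, 2, 2, 2] = [0, 3, 2, 2, 2, 2] -> [0, 3, 2, 2, 2, 2]
Stage 6 (CLIP -5 2): clip(0,-5,2)=0, clip(3,-5,2)=2, clip(2,-5,2)=2, clip(2,-5,2)=2, clip(2,-5,2)=2, clip(2,-5,2)=2 -> [0, 2, 2, 2, 2, 2]
Output sum: 10

Answer: 10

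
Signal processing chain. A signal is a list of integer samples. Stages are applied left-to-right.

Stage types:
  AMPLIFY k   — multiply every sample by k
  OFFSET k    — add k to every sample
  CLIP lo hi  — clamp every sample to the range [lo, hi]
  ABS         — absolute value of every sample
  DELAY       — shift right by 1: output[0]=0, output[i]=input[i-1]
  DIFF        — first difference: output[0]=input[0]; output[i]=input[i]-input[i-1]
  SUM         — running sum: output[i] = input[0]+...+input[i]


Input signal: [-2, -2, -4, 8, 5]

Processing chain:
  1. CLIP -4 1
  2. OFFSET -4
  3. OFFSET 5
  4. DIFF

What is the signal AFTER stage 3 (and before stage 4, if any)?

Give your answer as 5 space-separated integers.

Input: [-2, -2, -4, 8, 5]
Stage 1 (CLIP -4 1): clip(-2,-4,1)=-2, clip(-2,-4,1)=-2, clip(-4,-4,1)=-4, clip(8,-4,1)=1, clip(5,-4,1)=1 -> [-2, -2, -4, 1, 1]
Stage 2 (OFFSET -4): -2+-4=-6, -2+-4=-6, -4+-4=-8, 1+-4=-3, 1+-4=-3 -> [-6, -6, -8, -3, -3]
Stage 3 (OFFSET 5): -6+5=-1, -6+5=-1, -8+5=-3, -3+5=2, -3+5=2 -> [-1, -1, -3, 2, 2]

Answer: -1 -1 -3 2 2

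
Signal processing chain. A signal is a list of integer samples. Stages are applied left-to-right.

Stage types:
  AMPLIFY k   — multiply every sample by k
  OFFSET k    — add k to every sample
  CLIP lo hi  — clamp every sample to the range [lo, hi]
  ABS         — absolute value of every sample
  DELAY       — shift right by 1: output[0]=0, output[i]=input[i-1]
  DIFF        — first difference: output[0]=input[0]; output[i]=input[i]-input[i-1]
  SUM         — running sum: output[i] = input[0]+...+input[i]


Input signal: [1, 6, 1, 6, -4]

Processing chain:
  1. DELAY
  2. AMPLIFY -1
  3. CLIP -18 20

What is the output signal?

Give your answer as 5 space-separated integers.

Input: [1, 6, 1, 6, -4]
Stage 1 (DELAY): [0, 1, 6, 1, 6] = [0, 1, 6, 1, 6] -> [0, 1, 6, 1, 6]
Stage 2 (AMPLIFY -1): 0*-1=0, 1*-1=-1, 6*-1=-6, 1*-1=-1, 6*-1=-6 -> [0, -1, -6, -1, -6]
Stage 3 (CLIP -18 20): clip(0,-18,20)=0, clip(-1,-18,20)=-1, clip(-6,-18,20)=-6, clip(-1,-18,20)=-1, clip(-6,-18,20)=-6 -> [0, -1, -6, -1, -6]

Answer: 0 -1 -6 -1 -6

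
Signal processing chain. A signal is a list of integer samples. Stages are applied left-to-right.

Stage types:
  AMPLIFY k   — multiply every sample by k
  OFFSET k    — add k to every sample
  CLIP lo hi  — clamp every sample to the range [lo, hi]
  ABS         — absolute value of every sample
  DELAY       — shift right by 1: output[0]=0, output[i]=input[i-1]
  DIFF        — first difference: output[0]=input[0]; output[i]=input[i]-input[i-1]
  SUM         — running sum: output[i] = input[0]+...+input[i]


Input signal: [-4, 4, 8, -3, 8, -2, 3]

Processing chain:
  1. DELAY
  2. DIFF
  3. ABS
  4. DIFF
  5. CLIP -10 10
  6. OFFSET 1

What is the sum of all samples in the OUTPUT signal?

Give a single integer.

Input: [-4, 4, 8, -3, 8, -2, 3]
Stage 1 (DELAY): [0, -4, 4, 8, -3, 8, -2] = [0, -4, 4, 8, -3, 8, -2] -> [0, -4, 4, 8, -3, 8, -2]
Stage 2 (DIFF): s[0]=0, -4-0=-4, 4--4=8, 8-4=4, -3-8=-11, 8--3=11, -2-8=-10 -> [0, -4, 8, 4, -11, 11, -10]
Stage 3 (ABS): |0|=0, |-4|=4, |8|=8, |4|=4, |-11|=11, |11|=11, |-10|=10 -> [0, 4, 8, 4, 11, 11, 10]
Stage 4 (DIFF): s[0]=0, 4-0=4, 8-4=4, 4-8=-4, 11-4=7, 11-11=0, 10-11=-1 -> [0, 4, 4, -4, 7, 0, -1]
Stage 5 (CLIP -10 10): clip(0,-10,10)=0, clip(4,-10,10)=4, clip(4,-10,10)=4, clip(-4,-10,10)=-4, clip(7,-10,10)=7, clip(0,-10,10)=0, clip(-1,-10,10)=-1 -> [0, 4, 4, -4, 7, 0, -1]
Stage 6 (OFFSET 1): 0+1=1, 4+1=5, 4+1=5, -4+1=-3, 7+1=8, 0+1=1, -1+1=0 -> [1, 5, 5, -3, 8, 1, 0]
Output sum: 17

Answer: 17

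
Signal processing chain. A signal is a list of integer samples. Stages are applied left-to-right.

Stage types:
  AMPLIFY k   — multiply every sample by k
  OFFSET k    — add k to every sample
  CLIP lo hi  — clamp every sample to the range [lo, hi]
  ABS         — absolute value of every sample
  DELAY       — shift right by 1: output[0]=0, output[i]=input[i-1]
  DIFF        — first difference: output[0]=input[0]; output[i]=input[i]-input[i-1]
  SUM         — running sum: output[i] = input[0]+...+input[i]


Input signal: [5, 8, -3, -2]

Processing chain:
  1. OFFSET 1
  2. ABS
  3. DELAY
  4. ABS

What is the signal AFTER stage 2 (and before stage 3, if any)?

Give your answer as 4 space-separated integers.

Input: [5, 8, -3, -2]
Stage 1 (OFFSET 1): 5+1=6, 8+1=9, -3+1=-2, -2+1=-1 -> [6, 9, -2, -1]
Stage 2 (ABS): |6|=6, |9|=9, |-2|=2, |-1|=1 -> [6, 9, 2, 1]

Answer: 6 9 2 1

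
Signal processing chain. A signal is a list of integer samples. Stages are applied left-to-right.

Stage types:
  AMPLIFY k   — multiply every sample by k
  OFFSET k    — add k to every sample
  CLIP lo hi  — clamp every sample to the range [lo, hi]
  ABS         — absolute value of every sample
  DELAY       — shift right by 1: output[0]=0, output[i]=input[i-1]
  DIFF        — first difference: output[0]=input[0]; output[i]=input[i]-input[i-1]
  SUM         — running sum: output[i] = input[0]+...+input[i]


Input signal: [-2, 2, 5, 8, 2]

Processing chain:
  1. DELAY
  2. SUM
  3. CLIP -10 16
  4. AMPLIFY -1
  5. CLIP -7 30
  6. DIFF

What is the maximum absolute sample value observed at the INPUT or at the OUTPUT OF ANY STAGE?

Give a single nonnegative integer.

Input: [-2, 2, 5, 8, 2] (max |s|=8)
Stage 1 (DELAY): [0, -2, 2, 5, 8] = [0, -2, 2, 5, 8] -> [0, -2, 2, 5, 8] (max |s|=8)
Stage 2 (SUM): sum[0..0]=0, sum[0..1]=-2, sum[0..2]=0, sum[0..3]=5, sum[0..4]=13 -> [0, -2, 0, 5, 13] (max |s|=13)
Stage 3 (CLIP -10 16): clip(0,-10,16)=0, clip(-2,-10,16)=-2, clip(0,-10,16)=0, clip(5,-10,16)=5, clip(13,-10,16)=13 -> [0, -2, 0, 5, 13] (max |s|=13)
Stage 4 (AMPLIFY -1): 0*-1=0, -2*-1=2, 0*-1=0, 5*-1=-5, 13*-1=-13 -> [0, 2, 0, -5, -13] (max |s|=13)
Stage 5 (CLIP -7 30): clip(0,-7,30)=0, clip(2,-7,30)=2, clip(0,-7,30)=0, clip(-5,-7,30)=-5, clip(-13,-7,30)=-7 -> [0, 2, 0, -5, -7] (max |s|=7)
Stage 6 (DIFF): s[0]=0, 2-0=2, 0-2=-2, -5-0=-5, -7--5=-2 -> [0, 2, -2, -5, -2] (max |s|=5)
Overall max amplitude: 13

Answer: 13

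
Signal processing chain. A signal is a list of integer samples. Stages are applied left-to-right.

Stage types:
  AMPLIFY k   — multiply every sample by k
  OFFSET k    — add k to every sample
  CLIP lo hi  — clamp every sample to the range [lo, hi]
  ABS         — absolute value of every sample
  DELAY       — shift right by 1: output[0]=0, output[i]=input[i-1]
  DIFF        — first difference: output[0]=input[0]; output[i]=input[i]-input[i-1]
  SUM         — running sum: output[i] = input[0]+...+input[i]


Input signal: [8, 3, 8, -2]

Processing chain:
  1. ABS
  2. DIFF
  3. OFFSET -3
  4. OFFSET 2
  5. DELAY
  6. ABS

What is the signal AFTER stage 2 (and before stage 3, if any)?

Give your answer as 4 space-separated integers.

Input: [8, 3, 8, -2]
Stage 1 (ABS): |8|=8, |3|=3, |8|=8, |-2|=2 -> [8, 3, 8, 2]
Stage 2 (DIFF): s[0]=8, 3-8=-5, 8-3=5, 2-8=-6 -> [8, -5, 5, -6]

Answer: 8 -5 5 -6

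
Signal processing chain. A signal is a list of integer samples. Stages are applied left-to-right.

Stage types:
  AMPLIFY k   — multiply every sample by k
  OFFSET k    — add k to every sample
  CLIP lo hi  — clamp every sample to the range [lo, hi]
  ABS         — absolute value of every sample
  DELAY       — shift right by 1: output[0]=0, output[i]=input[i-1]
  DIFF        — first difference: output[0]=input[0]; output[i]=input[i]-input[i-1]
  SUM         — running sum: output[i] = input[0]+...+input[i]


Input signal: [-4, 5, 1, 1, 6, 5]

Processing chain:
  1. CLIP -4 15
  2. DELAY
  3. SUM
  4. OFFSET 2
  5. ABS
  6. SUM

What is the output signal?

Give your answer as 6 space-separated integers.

Answer: 2 4 7 11 16 27

Derivation:
Input: [-4, 5, 1, 1, 6, 5]
Stage 1 (CLIP -4 15): clip(-4,-4,15)=-4, clip(5,-4,15)=5, clip(1,-4,15)=1, clip(1,-4,15)=1, clip(6,-4,15)=6, clip(5,-4,15)=5 -> [-4, 5, 1, 1, 6, 5]
Stage 2 (DELAY): [0, -4, 5, 1, 1, 6] = [0, -4, 5, 1, 1, 6] -> [0, -4, 5, 1, 1, 6]
Stage 3 (SUM): sum[0..0]=0, sum[0..1]=-4, sum[0..2]=1, sum[0..3]=2, sum[0..4]=3, sum[0..5]=9 -> [0, -4, 1, 2, 3, 9]
Stage 4 (OFFSET 2): 0+2=2, -4+2=-2, 1+2=3, 2+2=4, 3+2=5, 9+2=11 -> [2, -2, 3, 4, 5, 11]
Stage 5 (ABS): |2|=2, |-2|=2, |3|=3, |4|=4, |5|=5, |11|=11 -> [2, 2, 3, 4, 5, 11]
Stage 6 (SUM): sum[0..0]=2, sum[0..1]=4, sum[0..2]=7, sum[0..3]=11, sum[0..4]=16, sum[0..5]=27 -> [2, 4, 7, 11, 16, 27]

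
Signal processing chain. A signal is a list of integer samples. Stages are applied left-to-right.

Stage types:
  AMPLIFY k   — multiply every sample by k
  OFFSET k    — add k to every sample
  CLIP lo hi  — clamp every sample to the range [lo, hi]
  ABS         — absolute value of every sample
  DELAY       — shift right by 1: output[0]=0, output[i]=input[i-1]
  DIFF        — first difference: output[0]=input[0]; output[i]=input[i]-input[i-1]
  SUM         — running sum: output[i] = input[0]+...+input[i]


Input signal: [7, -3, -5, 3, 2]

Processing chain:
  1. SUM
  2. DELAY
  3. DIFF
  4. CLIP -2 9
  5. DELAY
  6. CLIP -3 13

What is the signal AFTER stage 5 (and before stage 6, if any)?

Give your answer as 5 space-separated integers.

Input: [7, -3, -5, 3, 2]
Stage 1 (SUM): sum[0..0]=7, sum[0..1]=4, sum[0..2]=-1, sum[0..3]=2, sum[0..4]=4 -> [7, 4, -1, 2, 4]
Stage 2 (DELAY): [0, 7, 4, -1, 2] = [0, 7, 4, -1, 2] -> [0, 7, 4, -1, 2]
Stage 3 (DIFF): s[0]=0, 7-0=7, 4-7=-3, -1-4=-5, 2--1=3 -> [0, 7, -3, -5, 3]
Stage 4 (CLIP -2 9): clip(0,-2,9)=0, clip(7,-2,9)=7, clip(-3,-2,9)=-2, clip(-5,-2,9)=-2, clip(3,-2,9)=3 -> [0, 7, -2, -2, 3]
Stage 5 (DELAY): [0, 0, 7, -2, -2] = [0, 0, 7, -2, -2] -> [0, 0, 7, -2, -2]

Answer: 0 0 7 -2 -2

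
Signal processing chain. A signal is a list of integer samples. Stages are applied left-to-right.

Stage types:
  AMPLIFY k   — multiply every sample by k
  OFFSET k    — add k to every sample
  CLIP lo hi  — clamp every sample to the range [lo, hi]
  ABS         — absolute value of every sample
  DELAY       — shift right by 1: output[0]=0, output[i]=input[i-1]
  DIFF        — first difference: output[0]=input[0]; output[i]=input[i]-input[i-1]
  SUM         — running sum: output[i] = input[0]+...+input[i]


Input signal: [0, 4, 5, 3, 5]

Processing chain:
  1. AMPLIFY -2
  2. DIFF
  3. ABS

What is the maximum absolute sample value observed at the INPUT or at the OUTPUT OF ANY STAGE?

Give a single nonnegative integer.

Answer: 10

Derivation:
Input: [0, 4, 5, 3, 5] (max |s|=5)
Stage 1 (AMPLIFY -2): 0*-2=0, 4*-2=-8, 5*-2=-10, 3*-2=-6, 5*-2=-10 -> [0, -8, -10, -6, -10] (max |s|=10)
Stage 2 (DIFF): s[0]=0, -8-0=-8, -10--8=-2, -6--10=4, -10--6=-4 -> [0, -8, -2, 4, -4] (max |s|=8)
Stage 3 (ABS): |0|=0, |-8|=8, |-2|=2, |4|=4, |-4|=4 -> [0, 8, 2, 4, 4] (max |s|=8)
Overall max amplitude: 10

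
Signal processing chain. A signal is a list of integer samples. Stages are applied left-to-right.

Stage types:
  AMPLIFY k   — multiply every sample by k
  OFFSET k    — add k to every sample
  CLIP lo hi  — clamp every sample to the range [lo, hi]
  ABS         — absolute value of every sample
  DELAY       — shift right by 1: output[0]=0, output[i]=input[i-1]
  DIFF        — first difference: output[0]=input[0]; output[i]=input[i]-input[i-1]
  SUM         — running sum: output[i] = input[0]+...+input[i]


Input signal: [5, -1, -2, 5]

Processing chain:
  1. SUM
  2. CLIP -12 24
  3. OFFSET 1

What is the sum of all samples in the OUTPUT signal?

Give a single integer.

Input: [5, -1, -2, 5]
Stage 1 (SUM): sum[0..0]=5, sum[0..1]=4, sum[0..2]=2, sum[0..3]=7 -> [5, 4, 2, 7]
Stage 2 (CLIP -12 24): clip(5,-12,24)=5, clip(4,-12,24)=4, clip(2,-12,24)=2, clip(7,-12,24)=7 -> [5, 4, 2, 7]
Stage 3 (OFFSET 1): 5+1=6, 4+1=5, 2+1=3, 7+1=8 -> [6, 5, 3, 8]
Output sum: 22

Answer: 22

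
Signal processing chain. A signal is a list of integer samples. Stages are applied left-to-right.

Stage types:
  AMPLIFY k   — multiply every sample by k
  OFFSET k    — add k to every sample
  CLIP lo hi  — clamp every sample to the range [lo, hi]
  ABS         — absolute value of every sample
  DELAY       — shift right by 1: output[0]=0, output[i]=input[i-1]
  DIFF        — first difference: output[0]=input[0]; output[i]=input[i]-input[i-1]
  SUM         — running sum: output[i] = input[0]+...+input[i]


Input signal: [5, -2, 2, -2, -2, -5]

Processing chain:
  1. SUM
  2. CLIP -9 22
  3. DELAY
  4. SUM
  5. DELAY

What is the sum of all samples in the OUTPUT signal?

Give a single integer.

Answer: 42

Derivation:
Input: [5, -2, 2, -2, -2, -5]
Stage 1 (SUM): sum[0..0]=5, sum[0..1]=3, sum[0..2]=5, sum[0..3]=3, sum[0..4]=1, sum[0..5]=-4 -> [5, 3, 5, 3, 1, -4]
Stage 2 (CLIP -9 22): clip(5,-9,22)=5, clip(3,-9,22)=3, clip(5,-9,22)=5, clip(3,-9,22)=3, clip(1,-9,22)=1, clip(-4,-9,22)=-4 -> [5, 3, 5, 3, 1, -4]
Stage 3 (DELAY): [0, 5, 3, 5, 3, 1] = [0, 5, 3, 5, 3, 1] -> [0, 5, 3, 5, 3, 1]
Stage 4 (SUM): sum[0..0]=0, sum[0..1]=5, sum[0..2]=8, sum[0..3]=13, sum[0..4]=16, sum[0..5]=17 -> [0, 5, 8, 13, 16, 17]
Stage 5 (DELAY): [0, 0, 5, 8, 13, 16] = [0, 0, 5, 8, 13, 16] -> [0, 0, 5, 8, 13, 16]
Output sum: 42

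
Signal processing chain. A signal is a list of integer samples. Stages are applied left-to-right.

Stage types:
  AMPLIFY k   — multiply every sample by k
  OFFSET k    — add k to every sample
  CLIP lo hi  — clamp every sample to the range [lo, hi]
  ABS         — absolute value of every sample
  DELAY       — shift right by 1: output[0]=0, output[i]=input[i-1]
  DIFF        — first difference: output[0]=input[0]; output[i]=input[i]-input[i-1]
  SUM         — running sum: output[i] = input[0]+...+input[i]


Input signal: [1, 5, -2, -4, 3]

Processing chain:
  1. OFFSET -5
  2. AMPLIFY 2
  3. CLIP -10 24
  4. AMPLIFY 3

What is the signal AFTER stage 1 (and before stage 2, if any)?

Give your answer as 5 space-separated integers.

Input: [1, 5, -2, -4, 3]
Stage 1 (OFFSET -5): 1+-5=-4, 5+-5=0, -2+-5=-7, -4+-5=-9, 3+-5=-2 -> [-4, 0, -7, -9, -2]

Answer: -4 0 -7 -9 -2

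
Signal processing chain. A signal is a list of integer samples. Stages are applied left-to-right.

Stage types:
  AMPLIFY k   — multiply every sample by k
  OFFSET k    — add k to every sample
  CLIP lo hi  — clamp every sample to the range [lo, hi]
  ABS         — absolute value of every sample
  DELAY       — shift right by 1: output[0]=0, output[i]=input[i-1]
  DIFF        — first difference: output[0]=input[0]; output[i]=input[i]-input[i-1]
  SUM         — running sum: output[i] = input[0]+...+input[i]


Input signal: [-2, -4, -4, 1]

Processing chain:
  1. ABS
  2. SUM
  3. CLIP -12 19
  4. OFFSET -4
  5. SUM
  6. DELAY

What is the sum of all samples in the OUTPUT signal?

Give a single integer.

Answer: 4

Derivation:
Input: [-2, -4, -4, 1]
Stage 1 (ABS): |-2|=2, |-4|=4, |-4|=4, |1|=1 -> [2, 4, 4, 1]
Stage 2 (SUM): sum[0..0]=2, sum[0..1]=6, sum[0..2]=10, sum[0..3]=11 -> [2, 6, 10, 11]
Stage 3 (CLIP -12 19): clip(2,-12,19)=2, clip(6,-12,19)=6, clip(10,-12,19)=10, clip(11,-12,19)=11 -> [2, 6, 10, 11]
Stage 4 (OFFSET -4): 2+-4=-2, 6+-4=2, 10+-4=6, 11+-4=7 -> [-2, 2, 6, 7]
Stage 5 (SUM): sum[0..0]=-2, sum[0..1]=0, sum[0..2]=6, sum[0..3]=13 -> [-2, 0, 6, 13]
Stage 6 (DELAY): [0, -2, 0, 6] = [0, -2, 0, 6] -> [0, -2, 0, 6]
Output sum: 4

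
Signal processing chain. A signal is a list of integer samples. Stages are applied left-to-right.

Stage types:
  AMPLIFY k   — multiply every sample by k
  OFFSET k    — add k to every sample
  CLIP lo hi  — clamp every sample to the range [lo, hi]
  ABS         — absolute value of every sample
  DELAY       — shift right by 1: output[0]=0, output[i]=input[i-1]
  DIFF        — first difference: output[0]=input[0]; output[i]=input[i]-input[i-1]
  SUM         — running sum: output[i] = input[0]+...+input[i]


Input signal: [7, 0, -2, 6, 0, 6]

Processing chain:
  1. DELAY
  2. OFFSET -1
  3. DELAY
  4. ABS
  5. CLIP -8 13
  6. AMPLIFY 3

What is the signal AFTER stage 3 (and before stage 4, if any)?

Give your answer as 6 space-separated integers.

Input: [7, 0, -2, 6, 0, 6]
Stage 1 (DELAY): [0, 7, 0, -2, 6, 0] = [0, 7, 0, -2, 6, 0] -> [0, 7, 0, -2, 6, 0]
Stage 2 (OFFSET -1): 0+-1=-1, 7+-1=6, 0+-1=-1, -2+-1=-3, 6+-1=5, 0+-1=-1 -> [-1, 6, -1, -3, 5, -1]
Stage 3 (DELAY): [0, -1, 6, -1, -3, 5] = [0, -1, 6, -1, -3, 5] -> [0, -1, 6, -1, -3, 5]

Answer: 0 -1 6 -1 -3 5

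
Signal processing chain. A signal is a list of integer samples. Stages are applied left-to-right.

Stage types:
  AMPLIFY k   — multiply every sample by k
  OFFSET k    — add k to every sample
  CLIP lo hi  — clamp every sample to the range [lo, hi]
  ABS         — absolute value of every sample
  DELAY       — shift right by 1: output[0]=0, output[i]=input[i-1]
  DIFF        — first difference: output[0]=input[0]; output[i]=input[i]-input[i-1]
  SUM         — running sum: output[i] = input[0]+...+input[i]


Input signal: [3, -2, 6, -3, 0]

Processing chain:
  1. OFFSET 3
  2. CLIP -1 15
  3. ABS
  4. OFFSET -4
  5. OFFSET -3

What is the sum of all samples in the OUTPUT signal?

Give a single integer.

Input: [3, -2, 6, -3, 0]
Stage 1 (OFFSET 3): 3+3=6, -2+3=1, 6+3=9, -3+3=0, 0+3=3 -> [6, 1, 9, 0, 3]
Stage 2 (CLIP -1 15): clip(6,-1,15)=6, clip(1,-1,15)=1, clip(9,-1,15)=9, clip(0,-1,15)=0, clip(3,-1,15)=3 -> [6, 1, 9, 0, 3]
Stage 3 (ABS): |6|=6, |1|=1, |9|=9, |0|=0, |3|=3 -> [6, 1, 9, 0, 3]
Stage 4 (OFFSET -4): 6+-4=2, 1+-4=-3, 9+-4=5, 0+-4=-4, 3+-4=-1 -> [2, -3, 5, -4, -1]
Stage 5 (OFFSET -3): 2+-3=-1, -3+-3=-6, 5+-3=2, -4+-3=-7, -1+-3=-4 -> [-1, -6, 2, -7, -4]
Output sum: -16

Answer: -16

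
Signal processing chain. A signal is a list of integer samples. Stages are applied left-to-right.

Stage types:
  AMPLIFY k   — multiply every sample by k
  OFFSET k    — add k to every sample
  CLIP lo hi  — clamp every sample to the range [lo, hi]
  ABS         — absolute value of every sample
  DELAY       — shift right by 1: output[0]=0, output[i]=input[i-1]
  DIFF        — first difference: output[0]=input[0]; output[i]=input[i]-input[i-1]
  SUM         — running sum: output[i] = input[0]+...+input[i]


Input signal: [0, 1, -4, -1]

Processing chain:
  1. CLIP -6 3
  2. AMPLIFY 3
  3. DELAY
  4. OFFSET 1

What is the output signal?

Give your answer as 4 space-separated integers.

Answer: 1 1 4 -11

Derivation:
Input: [0, 1, -4, -1]
Stage 1 (CLIP -6 3): clip(0,-6,3)=0, clip(1,-6,3)=1, clip(-4,-6,3)=-4, clip(-1,-6,3)=-1 -> [0, 1, -4, -1]
Stage 2 (AMPLIFY 3): 0*3=0, 1*3=3, -4*3=-12, -1*3=-3 -> [0, 3, -12, -3]
Stage 3 (DELAY): [0, 0, 3, -12] = [0, 0, 3, -12] -> [0, 0, 3, -12]
Stage 4 (OFFSET 1): 0+1=1, 0+1=1, 3+1=4, -12+1=-11 -> [1, 1, 4, -11]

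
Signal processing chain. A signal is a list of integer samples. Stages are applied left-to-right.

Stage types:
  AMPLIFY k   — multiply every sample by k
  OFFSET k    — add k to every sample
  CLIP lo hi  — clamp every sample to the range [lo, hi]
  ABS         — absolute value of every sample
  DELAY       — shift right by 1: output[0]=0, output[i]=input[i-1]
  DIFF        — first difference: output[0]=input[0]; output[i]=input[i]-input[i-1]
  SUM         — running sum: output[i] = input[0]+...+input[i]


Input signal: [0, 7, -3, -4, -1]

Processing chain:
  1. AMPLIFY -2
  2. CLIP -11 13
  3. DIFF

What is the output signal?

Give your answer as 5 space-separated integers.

Answer: 0 -11 17 2 -6

Derivation:
Input: [0, 7, -3, -4, -1]
Stage 1 (AMPLIFY -2): 0*-2=0, 7*-2=-14, -3*-2=6, -4*-2=8, -1*-2=2 -> [0, -14, 6, 8, 2]
Stage 2 (CLIP -11 13): clip(0,-11,13)=0, clip(-14,-11,13)=-11, clip(6,-11,13)=6, clip(8,-11,13)=8, clip(2,-11,13)=2 -> [0, -11, 6, 8, 2]
Stage 3 (DIFF): s[0]=0, -11-0=-11, 6--11=17, 8-6=2, 2-8=-6 -> [0, -11, 17, 2, -6]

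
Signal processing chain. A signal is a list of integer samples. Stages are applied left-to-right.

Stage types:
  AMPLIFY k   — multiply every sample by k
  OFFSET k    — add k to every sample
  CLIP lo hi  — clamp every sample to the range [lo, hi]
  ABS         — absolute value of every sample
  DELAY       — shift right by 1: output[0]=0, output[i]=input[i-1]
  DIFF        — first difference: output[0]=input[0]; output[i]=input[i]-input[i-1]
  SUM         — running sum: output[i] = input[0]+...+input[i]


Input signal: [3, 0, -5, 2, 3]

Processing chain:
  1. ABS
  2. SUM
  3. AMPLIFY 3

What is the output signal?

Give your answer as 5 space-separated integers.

Input: [3, 0, -5, 2, 3]
Stage 1 (ABS): |3|=3, |0|=0, |-5|=5, |2|=2, |3|=3 -> [3, 0, 5, 2, 3]
Stage 2 (SUM): sum[0..0]=3, sum[0..1]=3, sum[0..2]=8, sum[0..3]=10, sum[0..4]=13 -> [3, 3, 8, 10, 13]
Stage 3 (AMPLIFY 3): 3*3=9, 3*3=9, 8*3=24, 10*3=30, 13*3=39 -> [9, 9, 24, 30, 39]

Answer: 9 9 24 30 39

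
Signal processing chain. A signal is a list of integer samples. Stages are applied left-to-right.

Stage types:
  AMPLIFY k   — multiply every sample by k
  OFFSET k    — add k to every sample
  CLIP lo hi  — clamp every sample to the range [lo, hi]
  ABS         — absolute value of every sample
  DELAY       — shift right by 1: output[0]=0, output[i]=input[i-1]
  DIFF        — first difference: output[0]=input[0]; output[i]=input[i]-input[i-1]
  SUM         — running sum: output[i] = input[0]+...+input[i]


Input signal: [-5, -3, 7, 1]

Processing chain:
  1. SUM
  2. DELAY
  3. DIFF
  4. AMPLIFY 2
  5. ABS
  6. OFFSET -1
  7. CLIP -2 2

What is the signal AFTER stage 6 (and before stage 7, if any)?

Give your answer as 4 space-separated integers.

Input: [-5, -3, 7, 1]
Stage 1 (SUM): sum[0..0]=-5, sum[0..1]=-8, sum[0..2]=-1, sum[0..3]=0 -> [-5, -8, -1, 0]
Stage 2 (DELAY): [0, -5, -8, -1] = [0, -5, -8, -1] -> [0, -5, -8, -1]
Stage 3 (DIFF): s[0]=0, -5-0=-5, -8--5=-3, -1--8=7 -> [0, -5, -3, 7]
Stage 4 (AMPLIFY 2): 0*2=0, -5*2=-10, -3*2=-6, 7*2=14 -> [0, -10, -6, 14]
Stage 5 (ABS): |0|=0, |-10|=10, |-6|=6, |14|=14 -> [0, 10, 6, 14]
Stage 6 (OFFSET -1): 0+-1=-1, 10+-1=9, 6+-1=5, 14+-1=13 -> [-1, 9, 5, 13]

Answer: -1 9 5 13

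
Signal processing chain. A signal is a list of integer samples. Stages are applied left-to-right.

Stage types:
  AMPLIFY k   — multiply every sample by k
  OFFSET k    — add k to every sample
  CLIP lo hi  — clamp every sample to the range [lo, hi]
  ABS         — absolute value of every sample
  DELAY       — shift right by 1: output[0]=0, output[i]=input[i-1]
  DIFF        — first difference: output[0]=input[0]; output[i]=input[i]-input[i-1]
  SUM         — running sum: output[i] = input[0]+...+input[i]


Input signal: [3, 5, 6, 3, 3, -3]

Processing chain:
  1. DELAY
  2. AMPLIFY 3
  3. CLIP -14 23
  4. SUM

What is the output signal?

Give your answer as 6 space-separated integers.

Answer: 0 9 24 42 51 60

Derivation:
Input: [3, 5, 6, 3, 3, -3]
Stage 1 (DELAY): [0, 3, 5, 6, 3, 3] = [0, 3, 5, 6, 3, 3] -> [0, 3, 5, 6, 3, 3]
Stage 2 (AMPLIFY 3): 0*3=0, 3*3=9, 5*3=15, 6*3=18, 3*3=9, 3*3=9 -> [0, 9, 15, 18, 9, 9]
Stage 3 (CLIP -14 23): clip(0,-14,23)=0, clip(9,-14,23)=9, clip(15,-14,23)=15, clip(18,-14,23)=18, clip(9,-14,23)=9, clip(9,-14,23)=9 -> [0, 9, 15, 18, 9, 9]
Stage 4 (SUM): sum[0..0]=0, sum[0..1]=9, sum[0..2]=24, sum[0..3]=42, sum[0..4]=51, sum[0..5]=60 -> [0, 9, 24, 42, 51, 60]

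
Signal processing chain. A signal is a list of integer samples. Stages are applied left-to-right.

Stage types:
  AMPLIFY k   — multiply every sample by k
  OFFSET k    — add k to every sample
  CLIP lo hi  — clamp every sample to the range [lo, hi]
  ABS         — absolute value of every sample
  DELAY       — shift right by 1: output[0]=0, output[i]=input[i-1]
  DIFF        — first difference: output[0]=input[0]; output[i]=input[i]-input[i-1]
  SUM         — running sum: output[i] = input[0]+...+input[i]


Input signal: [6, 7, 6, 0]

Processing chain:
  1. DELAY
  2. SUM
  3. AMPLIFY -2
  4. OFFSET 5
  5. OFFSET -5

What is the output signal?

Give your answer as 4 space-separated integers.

Input: [6, 7, 6, 0]
Stage 1 (DELAY): [0, 6, 7, 6] = [0, 6, 7, 6] -> [0, 6, 7, 6]
Stage 2 (SUM): sum[0..0]=0, sum[0..1]=6, sum[0..2]=13, sum[0..3]=19 -> [0, 6, 13, 19]
Stage 3 (AMPLIFY -2): 0*-2=0, 6*-2=-12, 13*-2=-26, 19*-2=-38 -> [0, -12, -26, -38]
Stage 4 (OFFSET 5): 0+5=5, -12+5=-7, -26+5=-21, -38+5=-33 -> [5, -7, -21, -33]
Stage 5 (OFFSET -5): 5+-5=0, -7+-5=-12, -21+-5=-26, -33+-5=-38 -> [0, -12, -26, -38]

Answer: 0 -12 -26 -38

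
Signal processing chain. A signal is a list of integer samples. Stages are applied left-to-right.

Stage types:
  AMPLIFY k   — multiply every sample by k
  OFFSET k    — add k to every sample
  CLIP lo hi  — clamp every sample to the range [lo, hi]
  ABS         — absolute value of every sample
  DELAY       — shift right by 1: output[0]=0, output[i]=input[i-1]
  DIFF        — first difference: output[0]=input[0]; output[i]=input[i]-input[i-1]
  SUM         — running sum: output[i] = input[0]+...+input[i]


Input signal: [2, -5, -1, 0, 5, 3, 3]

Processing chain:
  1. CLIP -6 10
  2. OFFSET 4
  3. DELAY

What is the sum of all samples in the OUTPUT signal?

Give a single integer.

Input: [2, -5, -1, 0, 5, 3, 3]
Stage 1 (CLIP -6 10): clip(2,-6,10)=2, clip(-5,-6,10)=-5, clip(-1,-6,10)=-1, clip(0,-6,10)=0, clip(5,-6,10)=5, clip(3,-6,10)=3, clip(3,-6,10)=3 -> [2, -5, -1, 0, 5, 3, 3]
Stage 2 (OFFSET 4): 2+4=6, -5+4=-1, -1+4=3, 0+4=4, 5+4=9, 3+4=7, 3+4=7 -> [6, -1, 3, 4, 9, 7, 7]
Stage 3 (DELAY): [0, 6, -1, 3, 4, 9, 7] = [0, 6, -1, 3, 4, 9, 7] -> [0, 6, -1, 3, 4, 9, 7]
Output sum: 28

Answer: 28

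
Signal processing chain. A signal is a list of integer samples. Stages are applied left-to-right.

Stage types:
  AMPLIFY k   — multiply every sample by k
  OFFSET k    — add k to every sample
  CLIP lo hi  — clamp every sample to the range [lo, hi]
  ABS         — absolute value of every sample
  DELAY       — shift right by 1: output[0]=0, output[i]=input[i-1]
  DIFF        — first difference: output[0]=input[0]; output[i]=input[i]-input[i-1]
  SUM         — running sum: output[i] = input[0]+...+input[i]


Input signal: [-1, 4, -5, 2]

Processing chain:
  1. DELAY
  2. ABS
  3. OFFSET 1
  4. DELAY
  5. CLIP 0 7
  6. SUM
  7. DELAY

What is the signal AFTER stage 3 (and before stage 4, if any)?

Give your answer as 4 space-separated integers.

Input: [-1, 4, -5, 2]
Stage 1 (DELAY): [0, -1, 4, -5] = [0, -1, 4, -5] -> [0, -1, 4, -5]
Stage 2 (ABS): |0|=0, |-1|=1, |4|=4, |-5|=5 -> [0, 1, 4, 5]
Stage 3 (OFFSET 1): 0+1=1, 1+1=2, 4+1=5, 5+1=6 -> [1, 2, 5, 6]

Answer: 1 2 5 6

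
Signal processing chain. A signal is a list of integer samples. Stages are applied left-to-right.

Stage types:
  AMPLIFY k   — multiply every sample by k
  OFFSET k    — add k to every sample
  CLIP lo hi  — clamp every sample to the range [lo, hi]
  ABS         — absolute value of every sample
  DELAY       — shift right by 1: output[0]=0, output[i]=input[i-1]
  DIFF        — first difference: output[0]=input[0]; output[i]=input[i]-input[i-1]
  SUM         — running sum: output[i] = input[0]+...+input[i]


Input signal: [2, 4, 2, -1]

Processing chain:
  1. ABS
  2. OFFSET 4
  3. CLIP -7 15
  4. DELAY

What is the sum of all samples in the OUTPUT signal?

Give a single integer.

Answer: 20

Derivation:
Input: [2, 4, 2, -1]
Stage 1 (ABS): |2|=2, |4|=4, |2|=2, |-1|=1 -> [2, 4, 2, 1]
Stage 2 (OFFSET 4): 2+4=6, 4+4=8, 2+4=6, 1+4=5 -> [6, 8, 6, 5]
Stage 3 (CLIP -7 15): clip(6,-7,15)=6, clip(8,-7,15)=8, clip(6,-7,15)=6, clip(5,-7,15)=5 -> [6, 8, 6, 5]
Stage 4 (DELAY): [0, 6, 8, 6] = [0, 6, 8, 6] -> [0, 6, 8, 6]
Output sum: 20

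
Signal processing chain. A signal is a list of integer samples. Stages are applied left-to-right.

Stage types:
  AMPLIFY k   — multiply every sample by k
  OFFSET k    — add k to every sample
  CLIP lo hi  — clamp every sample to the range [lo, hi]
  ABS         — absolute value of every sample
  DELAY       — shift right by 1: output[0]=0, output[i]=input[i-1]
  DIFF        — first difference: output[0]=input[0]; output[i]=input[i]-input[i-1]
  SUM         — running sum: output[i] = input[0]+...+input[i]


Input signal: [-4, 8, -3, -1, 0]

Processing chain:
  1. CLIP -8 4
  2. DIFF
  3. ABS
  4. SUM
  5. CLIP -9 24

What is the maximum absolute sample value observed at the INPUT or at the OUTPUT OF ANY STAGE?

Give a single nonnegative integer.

Input: [-4, 8, -3, -1, 0] (max |s|=8)
Stage 1 (CLIP -8 4): clip(-4,-8,4)=-4, clip(8,-8,4)=4, clip(-3,-8,4)=-3, clip(-1,-8,4)=-1, clip(0,-8,4)=0 -> [-4, 4, -3, -1, 0] (max |s|=4)
Stage 2 (DIFF): s[0]=-4, 4--4=8, -3-4=-7, -1--3=2, 0--1=1 -> [-4, 8, -7, 2, 1] (max |s|=8)
Stage 3 (ABS): |-4|=4, |8|=8, |-7|=7, |2|=2, |1|=1 -> [4, 8, 7, 2, 1] (max |s|=8)
Stage 4 (SUM): sum[0..0]=4, sum[0..1]=12, sum[0..2]=19, sum[0..3]=21, sum[0..4]=22 -> [4, 12, 19, 21, 22] (max |s|=22)
Stage 5 (CLIP -9 24): clip(4,-9,24)=4, clip(12,-9,24)=12, clip(19,-9,24)=19, clip(21,-9,24)=21, clip(22,-9,24)=22 -> [4, 12, 19, 21, 22] (max |s|=22)
Overall max amplitude: 22

Answer: 22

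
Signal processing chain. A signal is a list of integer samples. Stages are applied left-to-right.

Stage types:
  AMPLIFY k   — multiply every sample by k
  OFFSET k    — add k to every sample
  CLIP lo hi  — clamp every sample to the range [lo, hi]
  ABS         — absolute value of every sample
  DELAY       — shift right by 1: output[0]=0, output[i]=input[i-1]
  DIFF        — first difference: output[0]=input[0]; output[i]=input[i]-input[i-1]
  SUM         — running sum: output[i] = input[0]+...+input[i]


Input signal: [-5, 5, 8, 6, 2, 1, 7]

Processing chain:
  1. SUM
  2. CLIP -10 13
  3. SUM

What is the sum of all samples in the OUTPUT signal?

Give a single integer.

Input: [-5, 5, 8, 6, 2, 1, 7]
Stage 1 (SUM): sum[0..0]=-5, sum[0..1]=0, sum[0..2]=8, sum[0..3]=14, sum[0..4]=16, sum[0..5]=17, sum[0..6]=24 -> [-5, 0, 8, 14, 16, 17, 24]
Stage 2 (CLIP -10 13): clip(-5,-10,13)=-5, clip(0,-10,13)=0, clip(8,-10,13)=8, clip(14,-10,13)=13, clip(16,-10,13)=13, clip(17,-10,13)=13, clip(24,-10,13)=13 -> [-5, 0, 8, 13, 13, 13, 13]
Stage 3 (SUM): sum[0..0]=-5, sum[0..1]=-5, sum[0..2]=3, sum[0..3]=16, sum[0..4]=29, sum[0..5]=42, sum[0..6]=55 -> [-5, -5, 3, 16, 29, 42, 55]
Output sum: 135

Answer: 135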